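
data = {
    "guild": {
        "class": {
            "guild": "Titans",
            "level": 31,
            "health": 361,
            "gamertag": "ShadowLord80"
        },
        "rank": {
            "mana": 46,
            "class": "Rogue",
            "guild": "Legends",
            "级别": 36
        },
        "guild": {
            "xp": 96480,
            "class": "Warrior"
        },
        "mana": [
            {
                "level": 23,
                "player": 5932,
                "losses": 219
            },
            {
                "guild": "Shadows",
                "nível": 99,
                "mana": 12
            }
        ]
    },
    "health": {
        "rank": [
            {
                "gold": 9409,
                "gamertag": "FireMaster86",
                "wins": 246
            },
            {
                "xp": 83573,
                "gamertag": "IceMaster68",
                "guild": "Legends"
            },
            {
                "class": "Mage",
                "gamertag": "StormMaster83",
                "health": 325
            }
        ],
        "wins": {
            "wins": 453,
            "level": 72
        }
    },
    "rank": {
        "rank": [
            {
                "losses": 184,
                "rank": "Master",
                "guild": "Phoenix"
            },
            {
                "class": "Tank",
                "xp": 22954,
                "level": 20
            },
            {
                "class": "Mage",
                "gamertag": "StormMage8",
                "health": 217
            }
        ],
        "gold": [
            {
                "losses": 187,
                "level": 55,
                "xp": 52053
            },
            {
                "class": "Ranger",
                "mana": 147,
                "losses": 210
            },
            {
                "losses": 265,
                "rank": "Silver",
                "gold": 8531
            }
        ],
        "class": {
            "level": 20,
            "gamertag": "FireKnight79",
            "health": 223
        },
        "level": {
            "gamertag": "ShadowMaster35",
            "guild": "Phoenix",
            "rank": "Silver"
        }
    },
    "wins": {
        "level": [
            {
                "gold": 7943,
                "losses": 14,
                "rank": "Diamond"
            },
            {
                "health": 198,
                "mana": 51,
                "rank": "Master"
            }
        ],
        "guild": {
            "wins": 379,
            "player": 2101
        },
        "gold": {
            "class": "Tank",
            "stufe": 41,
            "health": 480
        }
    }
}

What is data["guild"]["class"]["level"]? 31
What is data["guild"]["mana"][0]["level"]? 23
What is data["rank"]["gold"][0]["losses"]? 187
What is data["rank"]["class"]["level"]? 20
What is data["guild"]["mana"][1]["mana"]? 12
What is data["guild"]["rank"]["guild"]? "Legends"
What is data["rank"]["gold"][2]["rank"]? "Silver"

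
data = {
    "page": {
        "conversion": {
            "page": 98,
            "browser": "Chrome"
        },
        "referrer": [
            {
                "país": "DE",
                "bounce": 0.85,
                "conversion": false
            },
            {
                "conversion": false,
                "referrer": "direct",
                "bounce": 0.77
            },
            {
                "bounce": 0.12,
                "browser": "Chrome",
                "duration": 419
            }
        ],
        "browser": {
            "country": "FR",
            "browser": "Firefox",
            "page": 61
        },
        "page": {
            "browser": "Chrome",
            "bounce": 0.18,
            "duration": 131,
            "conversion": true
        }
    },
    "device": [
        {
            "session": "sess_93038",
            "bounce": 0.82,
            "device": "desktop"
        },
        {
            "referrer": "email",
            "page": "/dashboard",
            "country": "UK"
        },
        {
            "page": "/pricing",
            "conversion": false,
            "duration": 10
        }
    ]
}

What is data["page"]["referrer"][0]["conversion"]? False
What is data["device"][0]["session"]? "sess_93038"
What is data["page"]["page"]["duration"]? 131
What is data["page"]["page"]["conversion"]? True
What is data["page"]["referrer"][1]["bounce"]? 0.77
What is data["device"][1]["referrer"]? "email"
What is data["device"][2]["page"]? "/pricing"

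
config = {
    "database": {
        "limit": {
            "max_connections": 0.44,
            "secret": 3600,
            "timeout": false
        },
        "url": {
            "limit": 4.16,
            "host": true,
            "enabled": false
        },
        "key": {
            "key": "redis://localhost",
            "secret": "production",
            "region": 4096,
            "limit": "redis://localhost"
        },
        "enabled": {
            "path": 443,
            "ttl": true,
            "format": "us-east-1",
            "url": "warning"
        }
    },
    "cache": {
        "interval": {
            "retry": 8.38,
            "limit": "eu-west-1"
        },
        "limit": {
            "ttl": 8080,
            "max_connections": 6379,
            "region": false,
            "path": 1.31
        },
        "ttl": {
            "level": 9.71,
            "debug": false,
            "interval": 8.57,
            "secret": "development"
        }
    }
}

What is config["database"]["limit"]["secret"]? 3600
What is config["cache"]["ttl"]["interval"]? 8.57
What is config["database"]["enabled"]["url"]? "warning"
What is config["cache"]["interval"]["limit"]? "eu-west-1"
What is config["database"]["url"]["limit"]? 4.16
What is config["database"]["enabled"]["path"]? 443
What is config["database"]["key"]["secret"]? "production"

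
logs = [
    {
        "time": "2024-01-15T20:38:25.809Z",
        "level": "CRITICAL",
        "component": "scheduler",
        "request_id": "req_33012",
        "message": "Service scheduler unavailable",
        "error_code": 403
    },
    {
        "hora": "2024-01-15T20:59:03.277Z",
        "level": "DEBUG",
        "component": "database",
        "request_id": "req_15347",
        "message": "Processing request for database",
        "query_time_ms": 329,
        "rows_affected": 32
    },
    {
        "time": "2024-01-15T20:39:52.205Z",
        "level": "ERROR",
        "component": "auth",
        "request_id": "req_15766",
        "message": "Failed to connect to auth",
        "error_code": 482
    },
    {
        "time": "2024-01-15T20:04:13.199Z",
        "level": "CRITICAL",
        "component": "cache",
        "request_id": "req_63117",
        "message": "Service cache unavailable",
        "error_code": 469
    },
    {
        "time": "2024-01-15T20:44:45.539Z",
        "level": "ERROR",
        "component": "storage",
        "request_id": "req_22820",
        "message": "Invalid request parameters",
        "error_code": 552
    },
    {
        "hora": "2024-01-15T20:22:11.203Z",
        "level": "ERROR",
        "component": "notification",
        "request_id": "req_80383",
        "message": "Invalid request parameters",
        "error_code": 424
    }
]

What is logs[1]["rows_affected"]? 32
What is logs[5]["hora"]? "2024-01-15T20:22:11.203Z"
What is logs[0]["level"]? "CRITICAL"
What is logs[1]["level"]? "DEBUG"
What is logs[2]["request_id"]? "req_15766"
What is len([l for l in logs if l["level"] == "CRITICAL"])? 2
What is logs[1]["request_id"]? "req_15347"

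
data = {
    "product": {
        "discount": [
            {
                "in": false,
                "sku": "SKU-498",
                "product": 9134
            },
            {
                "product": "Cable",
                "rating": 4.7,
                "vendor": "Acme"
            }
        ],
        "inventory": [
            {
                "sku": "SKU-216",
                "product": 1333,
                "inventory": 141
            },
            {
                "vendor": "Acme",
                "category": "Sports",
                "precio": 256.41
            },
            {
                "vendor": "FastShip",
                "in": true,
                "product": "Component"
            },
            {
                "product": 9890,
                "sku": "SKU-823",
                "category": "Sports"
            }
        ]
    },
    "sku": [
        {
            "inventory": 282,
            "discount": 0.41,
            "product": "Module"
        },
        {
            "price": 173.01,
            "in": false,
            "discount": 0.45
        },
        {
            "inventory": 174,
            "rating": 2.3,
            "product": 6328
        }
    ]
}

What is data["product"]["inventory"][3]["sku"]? "SKU-823"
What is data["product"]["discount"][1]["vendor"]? "Acme"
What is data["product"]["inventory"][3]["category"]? "Sports"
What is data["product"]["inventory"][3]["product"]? 9890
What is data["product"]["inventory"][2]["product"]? "Component"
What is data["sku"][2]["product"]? 6328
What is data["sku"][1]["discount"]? 0.45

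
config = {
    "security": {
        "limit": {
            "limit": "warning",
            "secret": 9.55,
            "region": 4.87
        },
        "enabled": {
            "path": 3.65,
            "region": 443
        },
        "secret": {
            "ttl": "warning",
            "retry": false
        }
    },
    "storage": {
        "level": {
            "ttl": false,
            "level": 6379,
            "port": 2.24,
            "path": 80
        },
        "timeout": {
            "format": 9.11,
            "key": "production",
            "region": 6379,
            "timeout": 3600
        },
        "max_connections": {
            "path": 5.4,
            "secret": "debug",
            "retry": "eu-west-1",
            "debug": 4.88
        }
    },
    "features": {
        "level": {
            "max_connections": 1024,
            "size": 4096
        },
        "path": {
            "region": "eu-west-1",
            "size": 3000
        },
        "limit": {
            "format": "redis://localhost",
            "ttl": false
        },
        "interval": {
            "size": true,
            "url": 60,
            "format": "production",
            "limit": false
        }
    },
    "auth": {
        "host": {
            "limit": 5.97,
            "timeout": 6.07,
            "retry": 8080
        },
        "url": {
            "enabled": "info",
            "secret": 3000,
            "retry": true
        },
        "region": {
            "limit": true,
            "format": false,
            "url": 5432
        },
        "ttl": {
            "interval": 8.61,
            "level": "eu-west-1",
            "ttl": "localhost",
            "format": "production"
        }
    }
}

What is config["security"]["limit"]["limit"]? "warning"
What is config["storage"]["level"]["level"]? 6379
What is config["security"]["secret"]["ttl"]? "warning"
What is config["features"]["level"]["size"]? 4096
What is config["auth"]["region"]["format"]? False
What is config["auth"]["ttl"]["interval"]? 8.61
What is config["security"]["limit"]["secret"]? 9.55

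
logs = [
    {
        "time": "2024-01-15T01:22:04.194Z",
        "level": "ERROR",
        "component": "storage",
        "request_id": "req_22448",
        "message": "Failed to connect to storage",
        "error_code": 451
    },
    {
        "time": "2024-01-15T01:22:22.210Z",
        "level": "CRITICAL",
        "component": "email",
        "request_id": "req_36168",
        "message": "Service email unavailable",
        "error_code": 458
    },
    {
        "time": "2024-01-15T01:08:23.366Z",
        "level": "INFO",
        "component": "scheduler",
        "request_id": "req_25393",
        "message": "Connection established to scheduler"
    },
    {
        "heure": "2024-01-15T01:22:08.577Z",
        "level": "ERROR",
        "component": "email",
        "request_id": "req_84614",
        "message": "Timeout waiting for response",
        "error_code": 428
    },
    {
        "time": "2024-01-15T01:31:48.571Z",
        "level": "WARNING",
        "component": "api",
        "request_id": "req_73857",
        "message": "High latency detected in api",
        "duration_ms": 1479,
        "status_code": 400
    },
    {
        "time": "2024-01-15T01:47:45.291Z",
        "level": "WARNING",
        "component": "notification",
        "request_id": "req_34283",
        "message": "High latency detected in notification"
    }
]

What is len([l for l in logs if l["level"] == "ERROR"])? 2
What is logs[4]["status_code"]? 400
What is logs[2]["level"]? "INFO"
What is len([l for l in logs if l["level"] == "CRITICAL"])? 1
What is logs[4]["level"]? "WARNING"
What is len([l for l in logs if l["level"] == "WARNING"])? 2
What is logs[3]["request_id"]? "req_84614"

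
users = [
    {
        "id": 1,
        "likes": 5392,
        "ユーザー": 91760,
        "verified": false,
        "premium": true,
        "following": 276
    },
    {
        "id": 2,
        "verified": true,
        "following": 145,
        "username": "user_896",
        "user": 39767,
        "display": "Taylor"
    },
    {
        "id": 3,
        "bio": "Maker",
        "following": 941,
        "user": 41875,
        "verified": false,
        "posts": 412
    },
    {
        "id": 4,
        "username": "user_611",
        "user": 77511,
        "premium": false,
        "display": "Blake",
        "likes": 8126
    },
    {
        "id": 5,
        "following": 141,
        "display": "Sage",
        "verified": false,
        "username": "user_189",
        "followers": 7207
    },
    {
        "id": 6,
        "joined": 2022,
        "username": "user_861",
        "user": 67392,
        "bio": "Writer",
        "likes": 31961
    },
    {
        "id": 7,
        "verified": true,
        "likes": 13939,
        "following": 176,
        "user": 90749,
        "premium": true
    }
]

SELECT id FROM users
[1, 2, 3, 4, 5, 6, 7]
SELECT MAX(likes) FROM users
31961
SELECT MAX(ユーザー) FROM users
91760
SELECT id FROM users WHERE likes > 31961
[]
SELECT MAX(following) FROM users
941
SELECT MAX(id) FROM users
7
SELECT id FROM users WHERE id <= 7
[1, 2, 3, 4, 5, 6, 7]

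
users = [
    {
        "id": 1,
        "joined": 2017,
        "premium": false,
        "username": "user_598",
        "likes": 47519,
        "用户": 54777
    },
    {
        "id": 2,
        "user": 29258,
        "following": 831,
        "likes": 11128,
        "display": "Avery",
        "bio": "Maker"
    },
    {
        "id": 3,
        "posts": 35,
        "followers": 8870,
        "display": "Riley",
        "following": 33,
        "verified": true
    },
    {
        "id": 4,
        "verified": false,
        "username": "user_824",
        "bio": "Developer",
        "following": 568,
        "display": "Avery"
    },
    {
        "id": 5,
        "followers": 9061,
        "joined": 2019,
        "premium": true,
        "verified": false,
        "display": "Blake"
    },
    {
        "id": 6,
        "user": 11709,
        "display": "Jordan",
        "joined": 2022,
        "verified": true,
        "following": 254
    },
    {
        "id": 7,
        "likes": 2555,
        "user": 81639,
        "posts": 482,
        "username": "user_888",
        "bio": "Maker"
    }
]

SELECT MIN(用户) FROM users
54777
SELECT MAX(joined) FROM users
2022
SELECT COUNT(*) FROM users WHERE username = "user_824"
1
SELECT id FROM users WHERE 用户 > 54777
[]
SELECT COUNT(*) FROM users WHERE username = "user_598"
1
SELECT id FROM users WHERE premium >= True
[5]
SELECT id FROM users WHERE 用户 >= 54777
[1]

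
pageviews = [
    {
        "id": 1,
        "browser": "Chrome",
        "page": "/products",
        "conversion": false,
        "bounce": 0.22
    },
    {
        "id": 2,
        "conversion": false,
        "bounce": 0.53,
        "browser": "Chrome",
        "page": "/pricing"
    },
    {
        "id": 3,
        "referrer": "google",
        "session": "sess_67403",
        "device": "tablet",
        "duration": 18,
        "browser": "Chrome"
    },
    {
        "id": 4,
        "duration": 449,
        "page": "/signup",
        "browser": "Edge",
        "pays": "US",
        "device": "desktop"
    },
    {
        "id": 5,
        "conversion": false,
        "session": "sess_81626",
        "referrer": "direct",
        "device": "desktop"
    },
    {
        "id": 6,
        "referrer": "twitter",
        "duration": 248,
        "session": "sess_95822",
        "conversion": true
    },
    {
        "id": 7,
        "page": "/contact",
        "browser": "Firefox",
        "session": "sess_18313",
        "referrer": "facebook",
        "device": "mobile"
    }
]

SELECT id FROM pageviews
[1, 2, 3, 4, 5, 6, 7]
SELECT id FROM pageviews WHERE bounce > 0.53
[]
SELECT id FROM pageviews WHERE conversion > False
[6]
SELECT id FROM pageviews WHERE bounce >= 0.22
[1, 2]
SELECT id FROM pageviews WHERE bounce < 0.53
[1]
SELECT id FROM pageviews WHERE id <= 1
[1]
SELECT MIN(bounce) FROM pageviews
0.22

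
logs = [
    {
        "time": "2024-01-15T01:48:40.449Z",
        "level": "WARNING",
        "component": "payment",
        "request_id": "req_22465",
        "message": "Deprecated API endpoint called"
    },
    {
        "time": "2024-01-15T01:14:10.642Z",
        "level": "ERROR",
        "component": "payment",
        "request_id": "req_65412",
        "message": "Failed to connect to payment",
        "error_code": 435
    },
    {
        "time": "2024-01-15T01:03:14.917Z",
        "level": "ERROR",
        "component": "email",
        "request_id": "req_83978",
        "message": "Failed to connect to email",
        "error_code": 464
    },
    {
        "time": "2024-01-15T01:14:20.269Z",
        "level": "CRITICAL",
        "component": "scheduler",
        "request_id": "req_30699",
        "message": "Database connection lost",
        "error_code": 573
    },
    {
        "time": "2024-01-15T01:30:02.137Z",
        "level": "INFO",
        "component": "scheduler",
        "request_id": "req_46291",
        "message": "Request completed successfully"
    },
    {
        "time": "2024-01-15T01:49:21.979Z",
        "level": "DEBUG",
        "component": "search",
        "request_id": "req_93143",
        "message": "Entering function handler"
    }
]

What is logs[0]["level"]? "WARNING"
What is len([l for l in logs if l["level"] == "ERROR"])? 2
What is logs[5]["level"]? "DEBUG"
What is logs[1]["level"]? "ERROR"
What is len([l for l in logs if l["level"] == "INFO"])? 1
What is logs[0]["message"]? "Deprecated API endpoint called"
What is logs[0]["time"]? "2024-01-15T01:48:40.449Z"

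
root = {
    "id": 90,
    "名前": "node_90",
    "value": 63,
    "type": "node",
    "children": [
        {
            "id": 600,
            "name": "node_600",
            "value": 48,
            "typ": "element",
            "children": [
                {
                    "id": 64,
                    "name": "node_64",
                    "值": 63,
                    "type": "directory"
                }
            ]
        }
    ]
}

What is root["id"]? 90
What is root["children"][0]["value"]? 48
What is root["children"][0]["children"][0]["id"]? 64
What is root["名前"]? "node_90"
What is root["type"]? "node"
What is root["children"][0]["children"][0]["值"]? 63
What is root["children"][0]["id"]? 600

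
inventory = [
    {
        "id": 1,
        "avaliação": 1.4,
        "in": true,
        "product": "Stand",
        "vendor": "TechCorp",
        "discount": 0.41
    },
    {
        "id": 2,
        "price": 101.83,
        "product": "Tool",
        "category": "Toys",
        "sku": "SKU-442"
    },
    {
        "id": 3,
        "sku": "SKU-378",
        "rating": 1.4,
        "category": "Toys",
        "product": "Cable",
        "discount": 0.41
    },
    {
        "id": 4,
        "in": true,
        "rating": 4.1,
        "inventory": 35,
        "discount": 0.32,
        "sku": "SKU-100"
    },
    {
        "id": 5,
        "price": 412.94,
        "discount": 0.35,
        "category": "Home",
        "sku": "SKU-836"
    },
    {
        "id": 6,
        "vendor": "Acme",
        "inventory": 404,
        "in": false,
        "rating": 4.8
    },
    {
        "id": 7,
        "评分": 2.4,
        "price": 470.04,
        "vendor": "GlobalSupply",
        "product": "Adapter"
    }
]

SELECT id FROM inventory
[1, 2, 3, 4, 5, 6, 7]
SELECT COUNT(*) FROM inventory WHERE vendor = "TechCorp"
1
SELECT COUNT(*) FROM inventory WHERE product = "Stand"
1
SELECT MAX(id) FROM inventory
7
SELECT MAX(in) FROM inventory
True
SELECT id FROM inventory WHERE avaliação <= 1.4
[1]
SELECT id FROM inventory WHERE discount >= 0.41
[1, 3]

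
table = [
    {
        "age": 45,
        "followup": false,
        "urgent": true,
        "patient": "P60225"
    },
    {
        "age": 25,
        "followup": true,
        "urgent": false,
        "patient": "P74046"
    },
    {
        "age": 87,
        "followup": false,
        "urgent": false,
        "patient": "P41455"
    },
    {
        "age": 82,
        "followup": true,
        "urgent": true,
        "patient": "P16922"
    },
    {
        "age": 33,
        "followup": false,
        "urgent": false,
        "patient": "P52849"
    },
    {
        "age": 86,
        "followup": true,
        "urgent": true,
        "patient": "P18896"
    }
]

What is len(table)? 6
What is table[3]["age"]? 82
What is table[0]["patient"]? "P60225"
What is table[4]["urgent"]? False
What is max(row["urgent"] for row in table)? True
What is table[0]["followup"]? False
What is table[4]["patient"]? "P52849"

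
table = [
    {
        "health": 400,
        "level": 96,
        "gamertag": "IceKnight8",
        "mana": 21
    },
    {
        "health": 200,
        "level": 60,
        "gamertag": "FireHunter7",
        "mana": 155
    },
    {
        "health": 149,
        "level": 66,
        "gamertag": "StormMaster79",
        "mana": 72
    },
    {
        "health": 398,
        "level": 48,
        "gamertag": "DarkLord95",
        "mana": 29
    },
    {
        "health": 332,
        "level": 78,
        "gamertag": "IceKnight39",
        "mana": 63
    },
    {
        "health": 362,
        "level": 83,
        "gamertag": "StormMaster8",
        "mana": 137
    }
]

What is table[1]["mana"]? 155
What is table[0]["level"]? 96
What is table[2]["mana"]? 72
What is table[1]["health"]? 200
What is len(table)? 6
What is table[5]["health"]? 362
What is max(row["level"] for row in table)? 96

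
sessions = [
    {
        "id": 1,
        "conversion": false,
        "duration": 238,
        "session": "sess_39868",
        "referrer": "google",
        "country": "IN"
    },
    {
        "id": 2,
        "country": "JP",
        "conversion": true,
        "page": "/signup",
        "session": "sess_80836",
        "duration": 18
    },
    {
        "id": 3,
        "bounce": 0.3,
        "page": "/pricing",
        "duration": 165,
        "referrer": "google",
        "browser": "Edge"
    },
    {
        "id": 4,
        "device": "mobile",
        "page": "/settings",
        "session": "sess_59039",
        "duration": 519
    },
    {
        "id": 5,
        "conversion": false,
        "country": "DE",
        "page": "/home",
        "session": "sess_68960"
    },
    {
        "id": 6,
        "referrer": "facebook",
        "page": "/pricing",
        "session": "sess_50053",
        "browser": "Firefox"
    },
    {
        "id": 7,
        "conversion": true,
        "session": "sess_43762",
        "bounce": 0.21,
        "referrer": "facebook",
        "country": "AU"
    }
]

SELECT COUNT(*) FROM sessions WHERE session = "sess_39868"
1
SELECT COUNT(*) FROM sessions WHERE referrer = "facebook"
2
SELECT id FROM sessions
[1, 2, 3, 4, 5, 6, 7]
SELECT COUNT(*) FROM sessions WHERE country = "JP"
1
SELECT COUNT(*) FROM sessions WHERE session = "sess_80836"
1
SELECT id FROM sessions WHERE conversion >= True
[2, 7]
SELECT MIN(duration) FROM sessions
18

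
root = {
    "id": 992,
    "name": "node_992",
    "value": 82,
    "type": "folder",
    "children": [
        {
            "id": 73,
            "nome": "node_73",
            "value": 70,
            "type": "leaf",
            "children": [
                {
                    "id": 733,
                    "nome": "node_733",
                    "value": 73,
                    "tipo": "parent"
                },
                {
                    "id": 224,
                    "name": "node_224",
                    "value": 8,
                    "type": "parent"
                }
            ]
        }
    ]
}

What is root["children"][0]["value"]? 70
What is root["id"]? 992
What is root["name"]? "node_992"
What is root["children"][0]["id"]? 73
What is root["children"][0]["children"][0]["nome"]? "node_733"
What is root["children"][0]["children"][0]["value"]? 73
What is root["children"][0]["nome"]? "node_73"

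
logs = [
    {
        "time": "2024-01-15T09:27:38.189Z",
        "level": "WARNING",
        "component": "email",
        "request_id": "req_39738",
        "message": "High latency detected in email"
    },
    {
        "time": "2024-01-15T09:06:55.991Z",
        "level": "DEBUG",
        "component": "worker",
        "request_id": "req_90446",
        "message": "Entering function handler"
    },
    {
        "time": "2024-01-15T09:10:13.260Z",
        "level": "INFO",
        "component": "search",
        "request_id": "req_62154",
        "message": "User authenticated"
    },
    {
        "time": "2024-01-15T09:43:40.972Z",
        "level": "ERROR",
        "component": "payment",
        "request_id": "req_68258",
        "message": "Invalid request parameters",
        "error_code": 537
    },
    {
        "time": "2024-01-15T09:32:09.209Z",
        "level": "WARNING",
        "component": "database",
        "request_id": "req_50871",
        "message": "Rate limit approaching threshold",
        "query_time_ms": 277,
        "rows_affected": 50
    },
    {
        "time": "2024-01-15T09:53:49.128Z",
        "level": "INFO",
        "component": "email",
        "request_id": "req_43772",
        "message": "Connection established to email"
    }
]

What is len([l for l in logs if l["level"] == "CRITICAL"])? 0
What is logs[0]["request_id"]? "req_39738"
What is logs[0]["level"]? "WARNING"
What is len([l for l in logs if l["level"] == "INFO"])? 2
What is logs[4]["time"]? "2024-01-15T09:32:09.209Z"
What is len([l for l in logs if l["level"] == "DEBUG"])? 1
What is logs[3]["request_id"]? "req_68258"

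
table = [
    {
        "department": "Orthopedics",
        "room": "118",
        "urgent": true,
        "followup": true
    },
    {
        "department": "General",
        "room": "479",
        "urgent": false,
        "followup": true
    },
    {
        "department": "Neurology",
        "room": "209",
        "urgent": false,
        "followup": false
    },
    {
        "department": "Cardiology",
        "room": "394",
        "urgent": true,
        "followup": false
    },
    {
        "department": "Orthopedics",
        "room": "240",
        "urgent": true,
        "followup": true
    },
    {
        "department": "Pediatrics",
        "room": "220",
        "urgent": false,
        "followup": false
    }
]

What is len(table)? 6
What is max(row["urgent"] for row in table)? True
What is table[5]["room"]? "220"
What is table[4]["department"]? "Orthopedics"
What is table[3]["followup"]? False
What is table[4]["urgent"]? True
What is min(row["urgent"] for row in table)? False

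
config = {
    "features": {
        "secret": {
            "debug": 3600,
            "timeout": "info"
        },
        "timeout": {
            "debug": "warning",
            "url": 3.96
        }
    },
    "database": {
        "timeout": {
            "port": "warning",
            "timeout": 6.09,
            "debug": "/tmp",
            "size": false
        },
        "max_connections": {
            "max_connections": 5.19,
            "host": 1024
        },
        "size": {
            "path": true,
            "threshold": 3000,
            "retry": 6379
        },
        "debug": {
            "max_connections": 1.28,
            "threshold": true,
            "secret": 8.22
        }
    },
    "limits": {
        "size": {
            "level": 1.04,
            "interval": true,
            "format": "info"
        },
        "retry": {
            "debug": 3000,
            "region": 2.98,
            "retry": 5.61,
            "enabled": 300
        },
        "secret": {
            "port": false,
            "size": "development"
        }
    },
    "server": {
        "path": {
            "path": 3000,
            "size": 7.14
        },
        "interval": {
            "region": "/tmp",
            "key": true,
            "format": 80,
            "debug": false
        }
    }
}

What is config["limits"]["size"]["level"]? 1.04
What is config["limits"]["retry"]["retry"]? 5.61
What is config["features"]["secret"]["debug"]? 3600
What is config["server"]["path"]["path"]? 3000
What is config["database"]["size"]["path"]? True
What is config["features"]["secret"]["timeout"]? "info"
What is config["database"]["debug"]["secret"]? 8.22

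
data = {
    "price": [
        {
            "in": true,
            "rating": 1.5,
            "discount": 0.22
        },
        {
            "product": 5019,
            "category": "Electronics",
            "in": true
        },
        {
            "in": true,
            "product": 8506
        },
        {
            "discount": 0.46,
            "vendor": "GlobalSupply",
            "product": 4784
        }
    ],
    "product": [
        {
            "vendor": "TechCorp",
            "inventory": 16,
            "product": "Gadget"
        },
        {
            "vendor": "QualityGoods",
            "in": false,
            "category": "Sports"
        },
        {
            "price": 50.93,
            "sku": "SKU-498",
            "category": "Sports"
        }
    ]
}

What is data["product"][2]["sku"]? "SKU-498"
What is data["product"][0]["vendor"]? "TechCorp"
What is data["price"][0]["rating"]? 1.5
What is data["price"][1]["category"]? "Electronics"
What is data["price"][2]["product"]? 8506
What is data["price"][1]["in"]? True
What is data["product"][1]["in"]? False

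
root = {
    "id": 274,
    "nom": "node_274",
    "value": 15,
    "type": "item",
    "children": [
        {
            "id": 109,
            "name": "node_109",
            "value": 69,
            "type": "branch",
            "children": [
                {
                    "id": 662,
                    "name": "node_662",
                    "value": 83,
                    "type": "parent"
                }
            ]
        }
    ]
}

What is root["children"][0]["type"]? "branch"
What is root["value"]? 15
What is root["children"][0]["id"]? 109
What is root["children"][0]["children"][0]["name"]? "node_662"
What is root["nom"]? "node_274"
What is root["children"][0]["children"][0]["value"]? 83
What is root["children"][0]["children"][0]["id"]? 662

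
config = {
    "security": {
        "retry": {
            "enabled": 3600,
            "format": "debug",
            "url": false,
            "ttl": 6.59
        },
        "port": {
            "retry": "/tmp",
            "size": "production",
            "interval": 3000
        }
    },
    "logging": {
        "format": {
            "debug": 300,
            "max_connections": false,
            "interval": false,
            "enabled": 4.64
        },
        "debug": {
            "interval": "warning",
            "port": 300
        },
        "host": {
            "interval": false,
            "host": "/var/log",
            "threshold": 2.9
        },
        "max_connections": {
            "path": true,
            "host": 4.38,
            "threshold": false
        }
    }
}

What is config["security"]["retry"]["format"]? "debug"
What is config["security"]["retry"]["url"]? False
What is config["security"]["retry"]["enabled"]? 3600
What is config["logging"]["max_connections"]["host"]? 4.38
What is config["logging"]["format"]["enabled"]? 4.64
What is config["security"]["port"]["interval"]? 3000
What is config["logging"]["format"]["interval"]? False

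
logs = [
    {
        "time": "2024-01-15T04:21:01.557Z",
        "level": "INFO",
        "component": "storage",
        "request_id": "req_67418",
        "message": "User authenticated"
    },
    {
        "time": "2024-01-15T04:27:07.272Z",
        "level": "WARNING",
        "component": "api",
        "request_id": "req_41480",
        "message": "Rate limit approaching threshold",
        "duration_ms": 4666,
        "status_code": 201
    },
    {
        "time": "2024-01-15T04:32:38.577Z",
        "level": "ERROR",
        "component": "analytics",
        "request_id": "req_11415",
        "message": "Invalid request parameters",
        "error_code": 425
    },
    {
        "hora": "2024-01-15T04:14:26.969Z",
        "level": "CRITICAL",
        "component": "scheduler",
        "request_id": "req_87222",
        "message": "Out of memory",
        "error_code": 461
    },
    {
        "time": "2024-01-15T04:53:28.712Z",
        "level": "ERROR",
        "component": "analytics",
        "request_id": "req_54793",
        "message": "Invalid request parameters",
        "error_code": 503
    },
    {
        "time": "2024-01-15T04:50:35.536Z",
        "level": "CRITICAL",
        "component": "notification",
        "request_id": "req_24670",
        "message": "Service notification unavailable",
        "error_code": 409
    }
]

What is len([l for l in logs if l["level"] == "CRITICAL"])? 2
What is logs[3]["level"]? "CRITICAL"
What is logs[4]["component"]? "analytics"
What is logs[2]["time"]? "2024-01-15T04:32:38.577Z"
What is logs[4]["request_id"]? "req_54793"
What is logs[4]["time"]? "2024-01-15T04:53:28.712Z"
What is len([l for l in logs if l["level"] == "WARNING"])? 1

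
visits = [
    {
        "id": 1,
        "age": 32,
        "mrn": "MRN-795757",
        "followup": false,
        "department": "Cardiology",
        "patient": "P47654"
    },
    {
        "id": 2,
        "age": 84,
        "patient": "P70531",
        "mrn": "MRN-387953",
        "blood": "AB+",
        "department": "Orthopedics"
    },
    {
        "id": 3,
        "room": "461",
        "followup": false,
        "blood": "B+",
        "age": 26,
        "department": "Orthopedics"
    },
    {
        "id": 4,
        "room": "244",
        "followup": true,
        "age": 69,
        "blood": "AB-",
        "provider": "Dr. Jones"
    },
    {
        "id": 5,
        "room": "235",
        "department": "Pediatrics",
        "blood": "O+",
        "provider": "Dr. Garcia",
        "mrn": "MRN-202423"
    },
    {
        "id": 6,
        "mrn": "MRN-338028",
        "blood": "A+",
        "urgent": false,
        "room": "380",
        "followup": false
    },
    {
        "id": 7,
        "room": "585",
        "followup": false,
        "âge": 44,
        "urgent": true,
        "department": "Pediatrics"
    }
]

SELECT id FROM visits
[1, 2, 3, 4, 5, 6, 7]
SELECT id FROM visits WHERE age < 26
[]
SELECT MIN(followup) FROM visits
False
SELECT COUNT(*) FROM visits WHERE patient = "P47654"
1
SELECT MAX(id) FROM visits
7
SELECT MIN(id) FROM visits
1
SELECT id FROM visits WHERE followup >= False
[1, 3, 4, 6, 7]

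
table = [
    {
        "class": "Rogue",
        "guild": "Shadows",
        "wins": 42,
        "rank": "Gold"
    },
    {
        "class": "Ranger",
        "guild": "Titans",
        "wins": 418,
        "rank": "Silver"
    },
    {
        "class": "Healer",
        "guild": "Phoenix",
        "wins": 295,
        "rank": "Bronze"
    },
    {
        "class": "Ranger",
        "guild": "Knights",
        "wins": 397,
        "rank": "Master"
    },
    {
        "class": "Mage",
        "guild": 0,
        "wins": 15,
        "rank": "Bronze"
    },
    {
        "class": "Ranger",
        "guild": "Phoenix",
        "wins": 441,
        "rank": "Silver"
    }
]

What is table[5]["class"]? "Ranger"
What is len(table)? 6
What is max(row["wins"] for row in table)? 441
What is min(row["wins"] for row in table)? 15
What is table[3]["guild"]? "Knights"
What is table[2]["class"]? "Healer"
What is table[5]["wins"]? 441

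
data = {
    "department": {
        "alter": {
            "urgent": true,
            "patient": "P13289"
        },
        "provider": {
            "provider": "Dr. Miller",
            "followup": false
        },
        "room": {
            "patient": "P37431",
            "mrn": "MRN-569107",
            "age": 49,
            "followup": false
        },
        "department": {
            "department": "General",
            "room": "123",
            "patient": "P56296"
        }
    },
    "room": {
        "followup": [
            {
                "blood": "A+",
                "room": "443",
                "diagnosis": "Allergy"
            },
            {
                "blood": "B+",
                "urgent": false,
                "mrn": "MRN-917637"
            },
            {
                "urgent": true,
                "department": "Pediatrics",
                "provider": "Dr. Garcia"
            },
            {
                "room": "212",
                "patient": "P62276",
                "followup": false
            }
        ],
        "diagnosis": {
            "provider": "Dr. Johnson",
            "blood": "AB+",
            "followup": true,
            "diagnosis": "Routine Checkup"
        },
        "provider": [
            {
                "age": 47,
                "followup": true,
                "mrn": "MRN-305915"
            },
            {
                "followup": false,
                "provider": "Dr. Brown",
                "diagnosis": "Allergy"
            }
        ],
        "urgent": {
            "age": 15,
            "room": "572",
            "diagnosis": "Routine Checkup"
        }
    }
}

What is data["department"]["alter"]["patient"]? "P13289"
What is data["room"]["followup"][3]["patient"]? "P62276"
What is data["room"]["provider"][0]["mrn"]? "MRN-305915"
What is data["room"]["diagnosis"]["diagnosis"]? "Routine Checkup"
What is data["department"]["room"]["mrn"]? "MRN-569107"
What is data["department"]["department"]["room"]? "123"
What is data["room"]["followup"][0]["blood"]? "A+"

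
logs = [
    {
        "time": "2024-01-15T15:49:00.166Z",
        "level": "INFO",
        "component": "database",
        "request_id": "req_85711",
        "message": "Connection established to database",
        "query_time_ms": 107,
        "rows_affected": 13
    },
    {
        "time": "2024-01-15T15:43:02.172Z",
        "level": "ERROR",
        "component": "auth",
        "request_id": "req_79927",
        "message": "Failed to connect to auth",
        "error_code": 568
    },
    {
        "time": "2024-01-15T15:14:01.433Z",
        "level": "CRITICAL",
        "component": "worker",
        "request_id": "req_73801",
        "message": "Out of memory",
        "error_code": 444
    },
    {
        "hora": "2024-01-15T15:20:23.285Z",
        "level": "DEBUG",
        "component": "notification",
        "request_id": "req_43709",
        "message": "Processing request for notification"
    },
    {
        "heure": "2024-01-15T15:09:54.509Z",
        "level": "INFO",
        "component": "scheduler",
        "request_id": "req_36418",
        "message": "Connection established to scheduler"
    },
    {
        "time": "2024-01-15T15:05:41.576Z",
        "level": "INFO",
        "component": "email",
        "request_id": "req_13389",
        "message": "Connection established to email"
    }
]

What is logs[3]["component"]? "notification"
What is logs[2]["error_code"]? 444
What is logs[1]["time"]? "2024-01-15T15:43:02.172Z"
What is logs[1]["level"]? "ERROR"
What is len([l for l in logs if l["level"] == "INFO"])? 3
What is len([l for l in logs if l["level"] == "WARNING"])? 0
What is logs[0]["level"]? "INFO"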